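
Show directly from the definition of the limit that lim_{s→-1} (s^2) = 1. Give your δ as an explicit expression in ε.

Let ε > 0 be given. We seek δ > 0 with 0 < |s + 1| < δ ⇒ |s^2 − 1| < ε.
Factor: s^2 − 1 = (s + 1)(s - 1), so |s^2 − 1| = |s + 1|·|s - 1|.
Impose δ ≤ 1 so that |s| < 2; then |s - 1| ≤ 3.
Hence |s^2 − 1| ≤ 3|s + 1|, which is < ε once |s + 1| < ε/3.
Take δ = min(1, ε/3). If 0 < |s + 1| < δ then both bounds hold and |s^2 − 1| ≤ 3|s + 1| < 3·(ε/3) = ε.

δ = min(1, ε/3)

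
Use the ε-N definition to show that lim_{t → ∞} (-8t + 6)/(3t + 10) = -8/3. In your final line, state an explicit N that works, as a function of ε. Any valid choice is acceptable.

N = (98/9)/ε

Let ε > 0 be given. We seek N > 0 such that t > N implies |(-8t + 6)/(3t + 10) + 8/3| < ε.
(-8t + 6)/(3t + 10) + 8/3 = (3(-8t + 6) − (-8)(3t + 10)) / (3(3t + 10)) = 98/(3(3t + 10)).
For t > 0 we have 3t + 10 > 3t, so |(-8t + 6)/(3t + 10) + 8/3| = 98/(3(3t + 10)) < 98/(3·3t) = (98/9)/t.
Thus |(-8t + 6)/(3t + 10) + 8/3| < ε whenever t > (98/9)/ε.
Take N = (98/9)/ε. If t > N then |(-8t + 6)/(3t + 10) + 8/3| < (98/9)/t < ε.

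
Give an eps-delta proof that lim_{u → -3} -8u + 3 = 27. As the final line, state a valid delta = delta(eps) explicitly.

Suppose eps > 0. We need delta > 0 so that 0 < |u + 3| < delta implies |(-8u + 3) − 27| < eps.
Since (-8u + 3) − 27 = -8(u + 3), we have |(-8u + 3) − 27| = 8|u + 3|.
Thus it suffices that |u + 3| < eps/8.
Choosing delta = eps/8 gives |(-8u + 3) − 27| = 8|u + 3| < eps whenever |u + 3| < delta.

delta = eps/8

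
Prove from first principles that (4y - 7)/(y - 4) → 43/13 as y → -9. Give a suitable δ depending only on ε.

Suppose ε > 0. We want δ > 0 with 0 < |y + 9| < δ ⇒ |(4y - 7)/(y - 4) − (43/13)| < ε.
Combining over a common denominator, (4y - 7)/(y - 4) − (43/13) = [(4y - 7)·(-13) − (-43)·(y - 4)] / [(-13)·(y - 4)] = -9(y + 9) / ((-13)(y - 4)).
So |(4y - 7)/(y - 4) − (43/13)| = 9|y + 9| / (13·|y − 4|).
Require δ ≤ 13/2, so |y − 4| ≥ |-13| − |y + 9| > 13 − 13/2 = 13/2.
Hence |(4y - 7)/(y - 4) − (43/13)| < 9|y + 9|/(13·(13/2)) = (18/169)|y + 9|, which is < ε once |y + 9| < (169/18)ε.
Take δ = min(13/2, (169/18)ε). Then 0 < |y + 9| < δ forces both bounds, so |(4y - 7)/(y - 4) − (43/13)| < ε.

δ = min(13/2, (169/18)ε)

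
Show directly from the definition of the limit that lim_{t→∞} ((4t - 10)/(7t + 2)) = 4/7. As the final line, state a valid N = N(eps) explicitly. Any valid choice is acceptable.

N = (78/49)/eps

Let eps > 0. We seek N > 0 such that t > N implies |(4t - 10)/(7t + 2) − (4/7)| < eps.
(4t - 10)/(7t + 2) − (4/7) = (7(4t - 10) − 4(7t + 2)) / (7(7t + 2)) = -78/(7(7t + 2)).
For t > 0 we have 7t + 2 > 7t, so |(4t - 10)/(7t + 2) − (4/7)| = 78/(7(7t + 2)) < 78/(7·7t) = (78/49)/t.
Thus |(4t - 10)/(7t + 2) − (4/7)| < eps whenever t > (78/49)/eps.
Take N = (78/49)/eps. If t > N then |(4t - 10)/(7t + 2) − (4/7)| < (78/49)/t < eps.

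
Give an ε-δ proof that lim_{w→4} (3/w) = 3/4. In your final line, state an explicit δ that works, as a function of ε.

Let ε > 0. We seek δ > 0 such that 0 < |w − 4| < δ implies |3/w − (3/4)| < ε.
|3/w − (3/4)| = 3·|4 − w|/(4·|w|) = 3|w − 4|/(4|w|).
Restrict δ ≤ 2. Then |w − 4| < 2 gives |w| > 2, so 4|w| > 8.
Then |3/w − (3/4)| < 3|w − 4|/8, which is < ε when |w − 4| < (8/3)ε.
Take δ = min(2, (8/3)ε). Then 0 < |w − 4| < δ gives both |w − 4| < 2 and |w − 4| < (8/3)ε, so |3/w − (3/4)| < ε.

δ = min(2, (8/3)ε)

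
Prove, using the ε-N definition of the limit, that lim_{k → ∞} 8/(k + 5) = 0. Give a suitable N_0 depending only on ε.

N_0 = 8/ε

Suppose ε > 0. For k ≥ 1, |8/(k + 5) − 0| = 8/(k + 5) ≤ 8/k.
We need 8/k < ε, i.e. k > 8/ε.
Take N_0 = 8/ε. If k > N_0 then |8/(k + 5)| ≤ 8/k < ε.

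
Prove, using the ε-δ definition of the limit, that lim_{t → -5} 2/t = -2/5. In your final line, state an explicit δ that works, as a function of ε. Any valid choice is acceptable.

δ = min(5/2, (25/4)ε)

Let ε > 0. We seek δ > 0 such that 0 < |t + 5| < δ implies |2/t + 2/5| < ε.
|2/t + 2/5| = 2·|-5 − t|/(5·|t|) = 2|t + 5|/(5|t|).
Restrict δ ≤ 5/2. Then |t + 5| < 5/2 gives |t| > 5/2, so 5|t| > 25/2.
Then |2/t + 2/5| < 2|t + 5|/(25/2), which is < ε when |t + 5| < (25/4)ε.
Take δ = min(5/2, (25/4)ε). Then 0 < |t + 5| < δ gives both |t + 5| < 5/2 and |t + 5| < (25/4)ε, so |2/t + 2/5| < ε.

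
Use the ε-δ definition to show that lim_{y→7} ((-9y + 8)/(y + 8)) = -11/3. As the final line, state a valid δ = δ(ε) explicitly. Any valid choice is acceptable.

Suppose ε > 0. We want δ > 0 with 0 < |y − 7| < δ ⇒ |(-9y + 8)/(y + 8) + 11/3| < ε.
Combining over a common denominator, (-9y + 8)/(y + 8) + 11/3 = [(-9y + 8)·15 − (-55)·(y + 8)] / [15·(y + 8)] = -80(y − 7) / (15(y + 8)).
So |(-9y + 8)/(y + 8) + 11/3| = 80|y − 7| / (15·|y + 8|).
Require δ ≤ 15/2, so |y + 8| ≥ |15| − |y − 7| > 15 − 15/2 = 15/2.
Hence |(-9y + 8)/(y + 8) + 11/3| < 80|y − 7|/(15·(15/2)) = (32/45)|y − 7|, which is < ε once |y − 7| < (45/32)ε.
Take δ = min(15/2, (45/32)ε). Then 0 < |y − 7| < δ forces both bounds, so |(-9y + 8)/(y + 8) + 11/3| < ε.

δ = min(15/2, (45/32)ε)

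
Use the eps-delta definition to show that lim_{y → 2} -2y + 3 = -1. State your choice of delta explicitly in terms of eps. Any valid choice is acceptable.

Suppose eps > 0. We need delta > 0 so that 0 < |y − 2| < delta implies |(-2y + 3) + 1| < eps.
Since (-2y + 3) + 1 = -2(y − 2), we have |(-2y + 3) + 1| = 2|y − 2|.
So 2|y − 2| < eps exactly when |y − 2| < eps/2.
Take delta = eps/2. If 0 < |y − 2| < delta then |(-2y + 3) + 1| = 2|y − 2| < 2·(eps/2) = eps.

delta = eps/2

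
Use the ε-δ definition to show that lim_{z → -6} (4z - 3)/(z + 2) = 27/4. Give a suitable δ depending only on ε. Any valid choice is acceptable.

Suppose ε > 0. We want δ > 0 with 0 < |z + 6| < δ ⇒ |(4z - 3)/(z + 2) − (27/4)| < ε.
Combining over a common denominator, (4z - 3)/(z + 2) − (27/4) = [(4z - 3)·(-4) − (-27)·(z + 2)] / [(-4)·(z + 2)] = 11(z + 6) / ((-4)(z + 2)).
So |(4z - 3)/(z + 2) − (27/4)| = 11|z + 6| / (4·|z + 2|).
Require δ ≤ 2, so |z + 2| ≥ |-4| − |z + 6| > 4 − 2 = 2.
Hence |(4z - 3)/(z + 2) − (27/4)| < 11|z + 6|/(4·2) = (11/8)|z + 6|, which is < ε once |z + 6| < (8/11)ε.
Take δ = min(2, (8/11)ε). Then 0 < |z + 6| < δ forces both bounds, so |(4z - 3)/(z + 2) − (27/4)| < ε.

δ = min(2, (8/11)ε)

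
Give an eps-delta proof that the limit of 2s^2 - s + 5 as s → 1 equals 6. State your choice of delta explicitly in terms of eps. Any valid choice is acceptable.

delta = min(2, eps/7)

Suppose eps > 0. We want delta > 0 such that 0 < |s − 1| < delta implies |(2s^2 - s + 5) − 6| < eps.
(2s^2 - s + 5) − 6 = 2s^2 - s - 1 = (s − 1)(2s + 1).
So |(2s^2 - s + 5) − 6| = |s − 1|·|2s + 1|.
Assume first that |s − 1| < 2, so |s| < 3. Then |2s + 1| ≤ 2·3 + 1 = 7.
Hence |(2s^2 - s + 5) − 6| ≤ 7|s − 1| < eps provided |s − 1| < eps/7.
Take delta = min(2, eps/7). Then 0 < |s − 1| < delta gives both |s − 1| < 2 and |s − 1| < eps/7, so |(2s^2 - s + 5) − 6| < eps.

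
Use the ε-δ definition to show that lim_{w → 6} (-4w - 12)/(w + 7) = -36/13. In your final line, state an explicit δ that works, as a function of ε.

Let ε > 0 be given. We want δ > 0 with 0 < |w − 6| < δ ⇒ |(-4w - 12)/(w + 7) + 36/13| < ε.
Combining over a common denominator, (-4w - 12)/(w + 7) + 36/13 = [(-4w - 12)·13 − (-36)·(w + 7)] / [13·(w + 7)] = -16(w − 6) / (13(w + 7)).
So |(-4w - 12)/(w + 7) + 36/13| = 16|w − 6| / (13·|w + 7|).
Require δ ≤ 13/2, so |w + 7| ≥ |13| − |w − 6| > 13 − 13/2 = 13/2.
Hence |(-4w - 12)/(w + 7) + 36/13| < 16|w − 6|/(13·(13/2)) = (32/169)|w − 6|, which is < ε once |w − 6| < (169/32)ε.
Take δ = min(13/2, (169/32)ε). Then 0 < |w − 6| < δ forces both bounds, so |(-4w - 12)/(w + 7) + 36/13| < ε.

δ = min(13/2, (169/32)ε)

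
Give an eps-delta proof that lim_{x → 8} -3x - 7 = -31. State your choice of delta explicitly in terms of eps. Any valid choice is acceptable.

delta = eps/3

Let eps > 0. We need delta > 0 so that 0 < |x − 8| < delta implies |(-3x - 7) + 31| < eps.
|(-3x - 7) + 31| = |-3x + 24| = 3|x − 8|.
Thus it suffices that |x − 8| < eps/3.
Choosing delta = eps/3 gives |(-3x - 7) + 31| = 3|x − 8| < eps whenever |x − 8| < delta.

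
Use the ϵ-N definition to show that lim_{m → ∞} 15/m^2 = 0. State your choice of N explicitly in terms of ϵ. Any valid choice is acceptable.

Let ϵ > 0. For m ≥ 1, |15/m^2 − 0| = 15/m^2.
15/m^2 < ϵ ⇔ m^2 > 15/ϵ ⇔ m > (15/ϵ)^{1/2}.
Take N = (15/ϵ)^{1/2}. Then m > N implies 15/m^2 < ϵ.

N = (15/ϵ)^{1/2}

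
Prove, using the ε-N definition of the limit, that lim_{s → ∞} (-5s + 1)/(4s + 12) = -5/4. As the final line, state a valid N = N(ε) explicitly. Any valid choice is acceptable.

N = 4/ε

Fix ε > 0. We seek N > 0 such that s > N implies |(-5s + 1)/(4s + 12) + 5/4| < ε.
(-5s + 1)/(4s + 12) + 5/4 = (4(-5s + 1) − (-5)(4s + 12)) / (4(4s + 12)) = 64/(4(4s + 12)).
For s > 0 we have 4s + 12 > 4s, so |(-5s + 1)/(4s + 12) + 5/4| = 64/(4(4s + 12)) < 64/(4·4s) = 4/s.
Thus |(-5s + 1)/(4s + 12) + 5/4| < ε whenever s > 4/ε.
Take N = 4/ε. If s > N then |(-5s + 1)/(4s + 12) + 5/4| < 4/s < ε.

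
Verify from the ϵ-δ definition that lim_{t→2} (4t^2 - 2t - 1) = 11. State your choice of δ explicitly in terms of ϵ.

δ = min(2, ϵ/22)

Suppose ϵ > 0. We want δ > 0 such that 0 < |t − 2| < δ implies |(4t^2 - 2t - 1) − 11| < ϵ.
(4t^2 - 2t - 1) − 11 = 4t^2 - 2t - 12 = (t − 2)(4t + 6).
So |(4t^2 - 2t - 1) − 11| = |t − 2|·|4t + 6|.
Assume first that |t − 2| < 2, so |t| < 4. Then |4t + 6| ≤ 4·4 + 6 = 22.
Hence |(4t^2 - 2t - 1) − 11| ≤ 22|t − 2| < ϵ provided |t − 2| < ϵ/22.
Take δ = min(2, ϵ/22). Then 0 < |t − 2| < δ gives both |t − 2| < 2 and |t − 2| < ϵ/22, so |(4t^2 - 2t - 1) − 11| < ϵ.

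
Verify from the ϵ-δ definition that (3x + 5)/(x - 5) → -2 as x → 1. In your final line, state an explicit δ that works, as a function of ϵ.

Fix ϵ > 0. We want δ > 0 with 0 < |x − 1| < δ ⇒ |(3x + 5)/(x - 5) + 2| < ϵ.
Combining over a common denominator, (3x + 5)/(x - 5) + 2 = [(3x + 5)·(-4) − 8·(x - 5)] / [(-4)·(x - 5)] = -20(x − 1) / ((-4)(x - 5)).
So |(3x + 5)/(x - 5) + 2| = 20|x − 1| / (4·|x − 5|).
Require δ ≤ 2, so |x − 5| ≥ |-4| − |x − 1| > 4 − 2 = 2.
Hence |(3x + 5)/(x - 5) + 2| < 20|x − 1|/(4·2) = (5/2)|x − 1|, which is < ϵ once |x − 1| < (2/5)ϵ.
Take δ = min(2, (2/5)ϵ). Then 0 < |x − 1| < δ forces both bounds, so |(3x + 5)/(x - 5) + 2| < ϵ.

δ = min(2, (2/5)ϵ)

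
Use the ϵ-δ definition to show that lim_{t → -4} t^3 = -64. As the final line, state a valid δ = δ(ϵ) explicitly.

δ = min(1, ϵ/61)

Suppose ϵ > 0. We seek δ > 0 with 0 < |t + 4| < δ ⇒ |t^3 + 64| < ϵ.
Factor: t^3 + 64 = (t + 4)(t^2 - 4t + 16), so |t^3 + 64| = |t + 4|·|t^2 - 4t + 16|.
Impose δ ≤ 1 so that |t| < 5; then |t^2 - 4t + 16| ≤ 61.
Hence |t^3 + 64| ≤ 61|t + 4|, which is < ϵ once |t + 4| < ϵ/61.
Take δ = min(1, ϵ/61). If 0 < |t + 4| < δ then both bounds hold and |t^3 + 64| ≤ 61|t + 4| < 61·(ϵ/61) = ϵ.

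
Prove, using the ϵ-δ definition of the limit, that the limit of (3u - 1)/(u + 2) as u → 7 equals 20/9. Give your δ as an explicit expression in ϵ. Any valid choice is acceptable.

δ = min(9/2, (81/14)ϵ)

Let ϵ > 0. We want δ > 0 with 0 < |u − 7| < δ ⇒ |(3u - 1)/(u + 2) − (20/9)| < ϵ.
Combining over a common denominator, (3u - 1)/(u + 2) − (20/9) = [(3u - 1)·9 − 20·(u + 2)] / [9·(u + 2)] = 7(u − 7) / (9(u + 2)).
So |(3u - 1)/(u + 2) − (20/9)| = 7|u − 7| / (9·|u + 2|).
Restrict δ ≤ 9/2. Then |u − 7| < 9/2 gives |u + 2| = |(u − 7) + 9| ≥ 9 − 9/2 = 9/2.
Hence |(3u - 1)/(u + 2) − (20/9)| < 7|u − 7|/(9·(9/2)) = (14/81)|u − 7|, which is < ϵ once |u − 7| < (81/14)ϵ.
Take δ = min(9/2, (81/14)ϵ). Then 0 < |u − 7| < δ forces both bounds, so |(3u - 1)/(u + 2) − (20/9)| < ϵ.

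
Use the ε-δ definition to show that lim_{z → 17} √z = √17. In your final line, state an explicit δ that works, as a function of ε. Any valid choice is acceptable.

δ = min(17, √17·ε)

Fix ε > 0. We want δ > 0 such that 0 < |z − 17| < δ implies |√z − √17| < ε.
Rationalise: √z − √17 = (z − 17)/(√z + √17), so |√z − √17| = |z − 17|/(√z + √17).
Restrict δ ≤ 17 so that |z − 17| < 17 forces z > 0, and then √z + √17 > √17.
Hence |√z − √17| < |z − 17|/√17, which is < ε once |z − 17| < √17·ε.
Take δ = min(17, √17·ε). If 0 < |z − 17| < δ then z > 0 and |√z − √17| < |z − 17|/√17 < ε.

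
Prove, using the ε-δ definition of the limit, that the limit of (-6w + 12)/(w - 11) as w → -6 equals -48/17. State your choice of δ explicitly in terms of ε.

Fix ε > 0. We want δ > 0 with 0 < |w + 6| < δ ⇒ |(-6w + 12)/(w - 11) + 48/17| < ε.
Combining over a common denominator, (-6w + 12)/(w - 11) + 48/17 = [(-6w + 12)·(-17) − 48·(w - 11)] / [(-17)·(w - 11)] = 54(w + 6) / ((-17)(w - 11)).
So |(-6w + 12)/(w - 11) + 48/17| = 54|w + 6| / (17·|w − 11|).
Require δ ≤ 17/2, so |w − 11| ≥ |-17| − |w + 6| > 17 − 17/2 = 17/2.
Hence |(-6w + 12)/(w - 11) + 48/17| < 54|w + 6|/(17·(17/2)) = (108/289)|w + 6|, which is < ε once |w + 6| < (289/108)ε.
Take δ = min(17/2, (289/108)ε). Then 0 < |w + 6| < δ forces both bounds, so |(-6w + 12)/(w - 11) + 48/17| < ε.

δ = min(17/2, (289/108)ε)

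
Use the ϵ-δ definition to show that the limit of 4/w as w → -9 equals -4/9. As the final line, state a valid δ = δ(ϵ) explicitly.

δ = min(9/2, (81/8)ϵ)

Suppose ϵ > 0. We seek δ > 0 such that 0 < |w + 9| < δ implies |4/w + 4/9| < ϵ.
|4/w + 4/9| = 4·|-9 − w|/(9·|w|) = 4|w + 9|/(9|w|).
Restrict δ ≤ 9/2. Then |w + 9| < 9/2 gives |w| > 9/2, so 9|w| > 81/2.
Then |4/w + 4/9| < 4|w + 9|/(81/2), which is < ϵ when |w + 9| < (81/8)ϵ.
Take δ = min(9/2, (81/8)ϵ). Then 0 < |w + 9| < δ gives both |w + 9| < 9/2 and |w + 9| < (81/8)ϵ, so |4/w + 4/9| < ϵ.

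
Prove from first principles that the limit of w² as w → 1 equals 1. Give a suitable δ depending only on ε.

δ = min(2, ε/4)

Fix ε > 0. We seek δ > 0 with 0 < |w − 1| < δ ⇒ |w² − 1| < ε.
Factor: w² − 1 = (w − 1)(w + 1), so |w² − 1| = |w − 1|·|w + 1|.
Impose δ ≤ 2 so that |w| < 3; then |w + 1| ≤ 4.
Hence |w² − 1| ≤ 4|w − 1|, which is < ε once |w − 1| < ε/4.
Take δ = min(2, ε/4). If 0 < |w − 1| < δ then both bounds hold and |w² − 1| ≤ 4|w − 1| < 4·(ε/4) = ε.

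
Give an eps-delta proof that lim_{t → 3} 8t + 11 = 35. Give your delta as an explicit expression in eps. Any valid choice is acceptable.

delta = eps/8

Let eps > 0. We need delta > 0 so that 0 < |t − 3| < delta implies |(8t + 11) − 35| < eps.
|(8t + 11) − 35| = |8t - 24| = 8|t − 3|.
Thus it suffices that |t − 3| < eps/8.
Take delta = eps/8. If 0 < |t − 3| < delta then |(8t + 11) − 35| = 8|t − 3| < 8·(eps/8) = eps.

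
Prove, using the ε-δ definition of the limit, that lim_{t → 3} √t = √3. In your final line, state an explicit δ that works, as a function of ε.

Let ε > 0 be given. We want δ > 0 such that 0 < |t − 3| < δ implies |√t − √3| < ε.
Rationalise: √t − √3 = (t − 3)/(√t + √3), so |√t − √3| = |t − 3|/(√t + √3).
Restrict δ ≤ 3 so that |t − 3| < 3 forces t > 0, and then √t + √3 > √3.
Hence |√t − √3| < |t − 3|/√3, which is < ε once |t − 3| < √3·ε.
Take δ = min(3, √3·ε). If 0 < |t − 3| < δ then t > 0 and |√t − √3| < |t − 3|/√3 < ε.

δ = min(3, √3·ε)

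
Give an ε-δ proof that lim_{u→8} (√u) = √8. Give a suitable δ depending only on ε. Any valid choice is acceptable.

Fix ε > 0. We want δ > 0 such that 0 < |u − 8| < δ implies |√u − √8| < ε.
Multiplying by the conjugate, |√u − √8| = |u − 8|/(√u + √8).
Restrict δ ≤ 8 so that |u − 8| < 8 forces u > 0, and then √u + √8 > √8.
Hence |√u − √8| < |u − 8|/√8, which is < ε once |u − 8| < √8·ε.
Take δ = min(8, √8·ε). If 0 < |u − 8| < δ then u > 0 and |√u − √8| < |u − 8|/√8 < ε.

δ = min(8, √8·ε)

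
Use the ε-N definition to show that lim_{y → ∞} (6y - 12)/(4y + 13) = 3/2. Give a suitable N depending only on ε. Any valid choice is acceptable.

N = (63/8)/ε

Let ε > 0 be given. We seek N > 0 such that y > N implies |(6y - 12)/(4y + 13) − (3/2)| < ε.
(6y - 12)/(4y + 13) − (3/2) = (4(6y - 12) − 6(4y + 13)) / (4(4y + 13)) = -126/(4(4y + 13)).
For y > 0 we have 4y + 13 > 4y, so |(6y - 12)/(4y + 13) − (3/2)| = 126/(4(4y + 13)) < 126/(4·4y) = (63/8)/y.
Thus |(6y - 12)/(4y + 13) − (3/2)| < ε whenever y > (63/8)/ε.
Take N = (63/8)/ε. If y > N then |(6y - 12)/(4y + 13) − (3/2)| < (63/8)/y < ε.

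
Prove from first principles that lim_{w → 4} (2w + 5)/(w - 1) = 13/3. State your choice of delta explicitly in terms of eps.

Fix eps > 0. We want delta > 0 with 0 < |w − 4| < delta ⇒ |(2w + 5)/(w - 1) − (13/3)| < eps.
Combining over a common denominator, (2w + 5)/(w - 1) − (13/3) = [(2w + 5)·3 − 13·(w - 1)] / [3·(w - 1)] = -7(w − 4) / (3(w - 1)).
So |(2w + 5)/(w - 1) − (13/3)| = 7|w − 4| / (3·|w − 1|).
Restrict delta ≤ 3/2. Then |w − 4| < 3/2 gives |w − 1| = |(w − 4) + 3| ≥ 3 − 3/2 = 3/2.
Hence |(2w + 5)/(w - 1) − (13/3)| < 7|w − 4|/(3·(3/2)) = (14/9)|w − 4|, which is < eps once |w − 4| < (9/14)eps.
Take delta = min(3/2, (9/14)eps). Then 0 < |w − 4| < delta forces both bounds, so |(2w + 5)/(w - 1) − (13/3)| < eps.

delta = min(3/2, (9/14)eps)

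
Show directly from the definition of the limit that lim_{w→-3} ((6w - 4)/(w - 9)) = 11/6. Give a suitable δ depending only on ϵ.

δ = min(6, (36/25)ϵ)

Fix ϵ > 0. We want δ > 0 with 0 < |w + 3| < δ ⇒ |(6w - 4)/(w - 9) − (11/6)| < ϵ.
Combining over a common denominator, (6w - 4)/(w - 9) − (11/6) = [(6w - 4)·(-12) − (-22)·(w - 9)] / [(-12)·(w - 9)] = -50(w + 3) / ((-12)(w - 9)).
So |(6w - 4)/(w - 9) − (11/6)| = 50|w + 3| / (12·|w − 9|).
Restrict δ ≤ 6. Then |w + 3| < 6 gives |w − 9| = |(w + 3) + (-12)| ≥ 12 − 6 = 6.
Hence |(6w - 4)/(w - 9) − (11/6)| < 50|w + 3|/(12·6) = (25/36)|w + 3|, which is < ϵ once |w + 3| < (36/25)ϵ.
Take δ = min(6, (36/25)ϵ). Then 0 < |w + 3| < δ forces both bounds, so |(6w - 4)/(w - 9) − (11/6)| < ϵ.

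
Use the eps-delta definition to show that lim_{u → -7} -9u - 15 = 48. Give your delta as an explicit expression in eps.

Fix eps > 0. We need delta > 0 so that 0 < |u + 7| < delta implies |(-9u - 15) − 48| < eps.
Since (-9u - 15) − 48 = -9(u + 7), we have |(-9u - 15) − 48| = 9|u + 7|.
So 9|u + 7| < eps exactly when |u + 7| < eps/9.
Take delta = eps/9. If 0 < |u + 7| < delta then |(-9u - 15) − 48| = 9|u + 7| < 9·(eps/9) = eps.

delta = eps/9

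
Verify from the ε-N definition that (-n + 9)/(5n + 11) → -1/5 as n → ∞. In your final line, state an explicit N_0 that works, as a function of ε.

N_0 = (56/25)/ε

Let ε > 0 be given. For n ≥ 1, |(-n + 9)/(5n + 11) + 1/5| = |56|/(5(5n + 11)) = 56/(5(5n + 11)).
Since 5n + 11 ≥ 5n for n ≥ 1, this is ≤ 56/(5·5n) = (56/25)/n.
So |(-n + 9)/(5n + 11) + 1/5| < ε whenever n > (56/25)/ε.
Take N_0 = (56/25)/ε. If n > N_0 then |(-n + 9)/(5n + 11) + 1/5| ≤ (56/25)/n < ε.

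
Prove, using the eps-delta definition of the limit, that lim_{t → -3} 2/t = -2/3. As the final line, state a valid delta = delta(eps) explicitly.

Fix eps > 0. We seek delta > 0 such that 0 < |t + 3| < delta implies |2/t + 2/3| < eps.
|2/t + 2/3| = 2·|-3 − t|/(3·|t|) = 2|t + 3|/(3|t|).
Restrict delta ≤ 3/2. Then |t + 3| < 3/2 gives |t| > 3/2, so 3|t| > 9/2.
Then |2/t + 2/3| < 2|t + 3|/(9/2), which is < eps when |t + 3| < (9/4)eps.
Take delta = min(3/2, (9/4)eps). Then 0 < |t + 3| < delta gives both |t + 3| < 3/2 and |t + 3| < (9/4)eps, so |2/t + 2/3| < eps.

delta = min(3/2, (9/4)eps)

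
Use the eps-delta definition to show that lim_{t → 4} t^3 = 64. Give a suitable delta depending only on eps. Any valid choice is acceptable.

delta = min(1, eps/61)

Fix eps > 0. We seek delta > 0 with 0 < |t − 4| < delta ⇒ |t^3 − 64| < eps.
Factor: t^3 − 64 = (t − 4)(t^2 + 4t + 16), so |t^3 − 64| = |t − 4|·|t^2 + 4t + 16|.
Impose delta ≤ 1 so that |t| < 5; then |t^2 + 4t + 16| ≤ 61.
Hence |t^3 − 64| ≤ 61|t − 4|, which is < eps once |t − 4| < eps/61.
Take delta = min(1, eps/61). If 0 < |t − 4| < delta then both bounds hold and |t^3 − 64| ≤ 61|t − 4| < 61·(eps/61) = eps.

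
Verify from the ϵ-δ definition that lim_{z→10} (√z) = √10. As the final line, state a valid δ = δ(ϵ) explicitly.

Suppose ϵ > 0. We want δ > 0 such that 0 < |z − 10| < δ implies |√z − √10| < ϵ.
Rationalise: √z − √10 = (z − 10)/(√z + √10), so |√z − √10| = |z − 10|/(√z + √10).
Restrict δ ≤ 10 so that |z − 10| < 10 forces z > 0, and then √z + √10 > √10.
Hence |√z − √10| < |z − 10|/√10, which is < ϵ once |z − 10| < √10·ϵ.
Take δ = min(10, √10·ϵ). If 0 < |z − 10| < δ then z > 0 and |√z − √10| < |z − 10|/√10 < ϵ.

δ = min(10, √10·ϵ)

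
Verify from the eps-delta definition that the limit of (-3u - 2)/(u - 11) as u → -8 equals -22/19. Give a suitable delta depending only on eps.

Suppose eps > 0. We want delta > 0 with 0 < |u + 8| < delta ⇒ |(-3u - 2)/(u - 11) + 22/19| < eps.
Combining over a common denominator, (-3u - 2)/(u - 11) + 22/19 = [(-3u - 2)·(-19) − 22·(u - 11)] / [(-19)·(u - 11)] = 35(u + 8) / ((-19)(u - 11)).
So |(-3u - 2)/(u - 11) + 22/19| = 35|u + 8| / (19·|u − 11|).
Restrict delta ≤ 19/2. Then |u + 8| < 19/2 gives |u − 11| = |(u + 8) + (-19)| ≥ 19 − 19/2 = 19/2.
Hence |(-3u - 2)/(u - 11) + 22/19| < 35|u + 8|/(19·(19/2)) = (70/361)|u + 8|, which is < eps once |u + 8| < (361/70)eps.
Take delta = min(19/2, (361/70)eps). Then 0 < |u + 8| < delta forces both bounds, so |(-3u - 2)/(u - 11) + 22/19| < eps.

delta = min(19/2, (361/70)eps)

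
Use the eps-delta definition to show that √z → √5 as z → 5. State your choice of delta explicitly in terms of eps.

delta = min(5, √5·eps)

Let eps > 0 be given. We want delta > 0 such that 0 < |z − 5| < delta implies |√z − √5| < eps.
Rationalise: √z − √5 = (z − 5)/(√z + √5), so |√z − √5| = |z − 5|/(√z + √5).
Restrict delta ≤ 5 so that |z − 5| < 5 forces z > 0, and then √z + √5 > √5.
Hence |√z − √5| < |z − 5|/√5, which is < eps once |z − 5| < √5·eps.
Take delta = min(5, √5·eps). If 0 < |z − 5| < delta then z > 0 and |√z − √5| < |z − 5|/√5 < eps.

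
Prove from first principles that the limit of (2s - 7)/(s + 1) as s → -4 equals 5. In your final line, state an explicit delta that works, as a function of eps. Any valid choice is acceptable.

delta = min(3/2, (1/2)eps)

Suppose eps > 0. We want delta > 0 with 0 < |s + 4| < delta ⇒ |(2s - 7)/(s + 1) − 5| < eps.
Combining over a common denominator, (2s - 7)/(s + 1) − 5 = [(2s - 7)·(-3) − (-15)·(s + 1)] / [(-3)·(s + 1)] = 9(s + 4) / ((-3)(s + 1)).
So |(2s - 7)/(s + 1) − 5| = 9|s + 4| / (3·|s + 1|).
Restrict delta ≤ 3/2. Then |s + 4| < 3/2 gives |s + 1| = |(s + 4) + (-3)| ≥ 3 − 3/2 = 3/2.
Hence |(2s - 7)/(s + 1) − 5| < 9|s + 4|/(3·(3/2)) = 2|s + 4|, which is < eps once |s + 4| < (1/2)eps.
Take delta = min(3/2, (1/2)eps). Then 0 < |s + 4| < delta forces both bounds, so |(2s - 7)/(s + 1) − 5| < eps.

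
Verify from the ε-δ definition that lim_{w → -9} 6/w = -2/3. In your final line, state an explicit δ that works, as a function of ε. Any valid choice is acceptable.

δ = min(9/2, (27/4)ε)

Let ε > 0. We seek δ > 0 such that 0 < |w + 9| < δ implies |6/w + 2/3| < ε.
|6/w + 2/3| = 6·|-9 − w|/(9·|w|) = 6|w + 9|/(9|w|).
Restrict δ ≤ 9/2. Then |w + 9| < 9/2 gives |w| > 9/2, so 9|w| > 81/2.
Then |6/w + 2/3| < 6|w + 9|/(81/2), which is < ε when |w + 9| < (27/4)ε.
Take δ = min(9/2, (27/4)ε). Then 0 < |w + 9| < δ gives both |w + 9| < 9/2 and |w + 9| < (27/4)ε, so |6/w + 2/3| < ε.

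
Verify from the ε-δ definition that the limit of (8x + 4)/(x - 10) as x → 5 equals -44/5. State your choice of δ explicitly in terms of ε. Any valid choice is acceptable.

Let ε > 0 be given. We want δ > 0 with 0 < |x − 5| < δ ⇒ |(8x + 4)/(x - 10) + 44/5| < ε.
Combining over a common denominator, (8x + 4)/(x - 10) + 44/5 = [(8x + 4)·(-5) − 44·(x - 10)] / [(-5)·(x - 10)] = -84(x − 5) / ((-5)(x - 10)).
So |(8x + 4)/(x - 10) + 44/5| = 84|x − 5| / (5·|x − 10|).
Restrict δ ≤ 5/2. Then |x − 5| < 5/2 gives |x − 10| = |(x − 5) + (-5)| ≥ 5 − 5/2 = 5/2.
Hence |(8x + 4)/(x - 10) + 44/5| < 84|x − 5|/(5·(5/2)) = (168/25)|x − 5|, which is < ε once |x − 5| < (25/168)ε.
Take δ = min(5/2, (25/168)ε). Then 0 < |x − 5| < δ forces both bounds, so |(8x + 4)/(x - 10) + 44/5| < ε.

δ = min(5/2, (25/168)ε)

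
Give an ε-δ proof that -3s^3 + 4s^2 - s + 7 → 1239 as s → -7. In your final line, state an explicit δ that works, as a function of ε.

δ = min(2, ε/644)

Fix ε > 0. We want δ > 0 such that 0 < |s + 7| < δ implies |(-3s^3 + 4s^2 - s + 7) − 1239| < ε.
(-3s^3 + 4s^2 - s + 7) − 1239 = -3s^3 + 4s^2 - s - 1232 = (s + 7)(-3s^2 + 25s - 176).
So |(-3s^3 + 4s^2 - s + 7) − 1239| = |s + 7|·|-3s^2 + 25s - 176|.
Assume first that |s + 7| < 2, so |s| < 9. Then |-3s^2 + 25s - 176| ≤ 3·9^2 + 25·9 + 176 = 644.
Hence |(-3s^3 + 4s^2 - s + 7) − 1239| ≤ 644|s + 7| < ε provided |s + 7| < ε/644.
Take δ = min(2, ε/644). Then 0 < |s + 7| < δ gives both |s + 7| < 2 and |s + 7| < ε/644, so |(-3s^3 + 4s^2 - s + 7) − 1239| < ε.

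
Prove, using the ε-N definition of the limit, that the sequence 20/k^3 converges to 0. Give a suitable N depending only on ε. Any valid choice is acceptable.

Fix ε > 0. For k ≥ 1, |20/k^3 − 0| = 20/k^3.
20/k^3 < ε ⇔ k^3 > 20/ε ⇔ k > (20/ε)^{1/3}.
Take N = (20/ε)^{1/3}. Then k > N implies 20/k^3 < ε.

N = (20/ε)^{1/3}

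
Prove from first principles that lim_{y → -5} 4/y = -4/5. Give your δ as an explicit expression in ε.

δ = min(5/2, (25/8)ε)

Suppose ε > 0. We seek δ > 0 such that 0 < |y + 5| < δ implies |4/y + 4/5| < ε.
|4/y + 4/5| = 4·|-5 − y|/(5·|y|) = 4|y + 5|/(5|y|).
Require δ ≤ 5/2 so that |y| > 5 − 5/2 = 5/2, hence 5|y| > 25/2.
Then |4/y + 4/5| < 4|y + 5|/(25/2), which is < ε when |y + 5| < (25/8)ε.
Take δ = min(5/2, (25/8)ε). Then 0 < |y + 5| < δ gives both |y + 5| < 5/2 and |y + 5| < (25/8)ε, so |4/y + 4/5| < ε.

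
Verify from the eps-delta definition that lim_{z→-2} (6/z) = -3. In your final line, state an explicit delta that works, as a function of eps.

Let eps > 0 be given. We seek delta > 0 such that 0 < |z + 2| < delta implies |6/z + 3| < eps.
|6/z + 3| = 6·|-2 − z|/(2·|z|) = 6|z + 2|/(2|z|).
Restrict delta ≤ 1. Then |z + 2| < 1 gives |z| > 1, so 2|z| > 2.
Then |6/z + 3| < 6|z + 2|/2, which is < eps when |z + 2| < (1/3)eps.
Take delta = min(1, (1/3)eps). Then 0 < |z + 2| < delta gives both |z + 2| < 1 and |z + 2| < (1/3)eps, so |6/z + 3| < eps.

delta = min(1, (1/3)eps)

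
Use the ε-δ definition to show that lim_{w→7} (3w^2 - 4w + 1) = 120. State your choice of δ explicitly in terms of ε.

Let ε > 0. We want δ > 0 such that 0 < |w − 7| < δ implies |(3w^2 - 4w + 1) − 120| < ε.
(3w^2 - 4w + 1) − 120 = 3w^2 - 4w - 119 = (w − 7)(3w + 17).
So |(3w^2 - 4w + 1) − 120| = |w − 7|·|3w + 17|.
Assume first that |w − 7| < 2, so |w| < 9. Then |3w + 17| ≤ 3·9 + 17 = 44.
Hence |(3w^2 - 4w + 1) − 120| ≤ 44|w − 7| < ε provided |w − 7| < ε/44.
Choosing δ = min(2, ε/44) ensures both conditions, hence |(3w^2 - 4w + 1) − 120| < ε.

δ = min(2, ε/44)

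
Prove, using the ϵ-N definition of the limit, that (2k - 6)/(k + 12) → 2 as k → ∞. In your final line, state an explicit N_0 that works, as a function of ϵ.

N_0 = 30/ϵ

Suppose ϵ > 0. For k ≥ 1, |(2k - 6)/(k + 12) − 2| = |-30|/((k + 12)) = 30/((k + 12)).
Since k + 12 ≥ k for k ≥ 1, this is ≤ 30/(k) = 30/k.
So |(2k - 6)/(k + 12) − 2| < ϵ whenever k > 30/ϵ.
Take N_0 = 30/ϵ. If k > N_0 then |(2k - 6)/(k + 12) − 2| ≤ 30/k < ϵ.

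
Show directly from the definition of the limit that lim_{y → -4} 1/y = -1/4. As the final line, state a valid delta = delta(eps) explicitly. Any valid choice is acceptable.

Fix eps > 0. We seek delta > 0 such that 0 < |y + 4| < delta implies |1/y + 1/4| < eps.
|1/y + 1/4| = |-4 − y|/(4·|y|) = |y + 4|/(4|y|).
Require delta ≤ 2 so that |y| > 4 − 2 = 2, hence 4|y| > 8.
Then |1/y + 1/4| < |y + 4|/8, which is < eps when |y + 4| < 8eps.
Take delta = min(2, 8eps). Then 0 < |y + 4| < delta gives both |y + 4| < 2 and |y + 4| < 8eps, so |1/y + 1/4| < eps.

delta = min(2, 8eps)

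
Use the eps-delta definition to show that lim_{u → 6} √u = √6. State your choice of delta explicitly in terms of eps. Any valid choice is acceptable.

Suppose eps > 0. We want delta > 0 such that 0 < |u − 6| < delta implies |√u − √6| < eps.
Rationalise: √u − √6 = (u − 6)/(√u + √6), so |√u − √6| = |u − 6|/(√u + √6).
Restrict delta ≤ 6 so that |u − 6| < 6 forces u > 0, and then √u + √6 > √6.
Hence |√u − √6| < |u − 6|/√6, which is < eps once |u − 6| < √6·eps.
Take delta = min(6, √6·eps). If 0 < |u − 6| < delta then u > 0 and |√u − √6| < |u − 6|/√6 < eps.

delta = min(6, √6·eps)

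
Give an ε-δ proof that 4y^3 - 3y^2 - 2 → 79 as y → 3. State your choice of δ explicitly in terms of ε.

Fix ε > 0. We want δ > 0 such that 0 < |y − 3| < δ implies |(4y^3 - 3y^2 - 2) − 79| < ε.
(4y^3 - 3y^2 - 2) − 79 = 4y^3 - 3y^2 - 81 = (y − 3)(4y^2 + 9y + 27).
So |(4y^3 - 3y^2 - 2) − 79| = |y − 3|·|4y^2 + 9y + 27|.
Require δ ≤ 2. Then |y − 3| < 2 gives |y| < 5, and by the triangle inequality |4y^2 + 9y + 27| ≤ 4·5^2 + 9·5 + 27 = 172.
Hence |(4y^3 - 3y^2 - 2) − 79| ≤ 172|y − 3| < ε provided |y − 3| < ε/172.
Choosing δ = min(2, ε/172) ensures both conditions, hence |(4y^3 - 3y^2 - 2) − 79| < ε.

δ = min(2, ε/172)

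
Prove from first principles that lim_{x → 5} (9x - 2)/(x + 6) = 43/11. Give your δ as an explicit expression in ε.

Let ε > 0 be given. We want δ > 0 with 0 < |x − 5| < δ ⇒ |(9x - 2)/(x + 6) − (43/11)| < ε.
Combining over a common denominator, (9x - 2)/(x + 6) − (43/11) = [(9x - 2)·11 − 43·(x + 6)] / [11·(x + 6)] = 56(x − 5) / (11(x + 6)).
So |(9x - 2)/(x + 6) − (43/11)| = 56|x − 5| / (11·|x + 6|).
Require δ ≤ 11/2, so |x + 6| ≥ |11| − |x − 5| > 11 − 11/2 = 11/2.
Hence |(9x - 2)/(x + 6) − (43/11)| < 56|x − 5|/(11·(11/2)) = (112/121)|x − 5|, which is < ε once |x − 5| < (121/112)ε.
Take δ = min(11/2, (121/112)ε). Then 0 < |x − 5| < δ forces both bounds, so |(9x - 2)/(x + 6) − (43/11)| < ε.

δ = min(11/2, (121/112)ε)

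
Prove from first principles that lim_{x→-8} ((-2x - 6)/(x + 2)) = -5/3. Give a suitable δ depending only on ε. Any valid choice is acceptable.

Let ε > 0 be given. We want δ > 0 with 0 < |x + 8| < δ ⇒ |(-2x - 6)/(x + 2) + 5/3| < ε.
Combining over a common denominator, (-2x - 6)/(x + 2) + 5/3 = [(-2x - 6)·(-6) − 10·(x + 2)] / [(-6)·(x + 2)] = 2(x + 8) / ((-6)(x + 2)).
So |(-2x - 6)/(x + 2) + 5/3| = 2|x + 8| / (6·|x + 2|).
Restrict δ ≤ 3. Then |x + 8| < 3 gives |x + 2| = |(x + 8) + (-6)| ≥ 6 − 3 = 3.
Hence |(-2x - 6)/(x + 2) + 5/3| < 2|x + 8|/(6·3) = (1/9)|x + 8|, which is < ε once |x + 8| < 9ε.
Take δ = min(3, 9ε). Then 0 < |x + 8| < δ forces both bounds, so |(-2x - 6)/(x + 2) + 5/3| < ε.

δ = min(3, 9ε)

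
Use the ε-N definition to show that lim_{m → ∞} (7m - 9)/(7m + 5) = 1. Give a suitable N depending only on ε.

N = 2/ε

Fix ε > 0. For m ≥ 1, |(7m - 9)/(7m + 5) − 1| = |-98|/(7(7m + 5)) = 98/(7(7m + 5)).
Since 7m + 5 ≥ 7m for m ≥ 1, this is ≤ 98/(7·7m) = 2/m.
So |(7m - 9)/(7m + 5) − 1| < ε whenever m > 2/ε.
Take N = 2/ε. If m > N then |(7m - 9)/(7m + 5) − 1| ≤ 2/m < ε.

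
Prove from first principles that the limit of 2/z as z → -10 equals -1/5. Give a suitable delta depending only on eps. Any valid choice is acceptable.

delta = min(5, 25eps)

Suppose eps > 0. We seek delta > 0 such that 0 < |z + 10| < delta implies |2/z + 1/5| < eps.
|2/z + 1/5| = 2·|-10 − z|/(10·|z|) = 2|z + 10|/(10|z|).
Require delta ≤ 5 so that |z| > 10 − 5 = 5, hence 10|z| > 50.
Then |2/z + 1/5| < 2|z + 10|/50, which is < eps when |z + 10| < 25eps.
Take delta = min(5, 25eps). Then 0 < |z + 10| < delta gives both |z + 10| < 5 and |z + 10| < 25eps, so |2/z + 1/5| < eps.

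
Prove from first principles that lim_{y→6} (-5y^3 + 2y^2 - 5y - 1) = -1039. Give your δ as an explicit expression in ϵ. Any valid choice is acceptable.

δ = min(1, ϵ/614)

Fix ϵ > 0. We want δ > 0 such that 0 < |y − 6| < δ implies |(-5y^3 + 2y^2 - 5y - 1) + 1039| < ϵ.
(-5y^3 + 2y^2 - 5y - 1) + 1039 = -5y^3 + 2y^2 - 5y + 1038 = (y − 6)(-5y^2 - 28y - 173).
So |(-5y^3 + 2y^2 - 5y - 1) + 1039| = |y − 6|·|-5y^2 - 28y - 173|.
Assume first that |y − 6| < 1, so |y| < 7. Then |-5y^2 - 28y - 173| ≤ 5·7^2 + 28·7 + 173 = 614.
Hence |(-5y^3 + 2y^2 - 5y - 1) + 1039| ≤ 614|y − 6| < ϵ provided |y − 6| < ϵ/614.
Choosing δ = min(1, ϵ/614) ensures both conditions, hence |(-5y^3 + 2y^2 - 5y - 1) + 1039| < ϵ.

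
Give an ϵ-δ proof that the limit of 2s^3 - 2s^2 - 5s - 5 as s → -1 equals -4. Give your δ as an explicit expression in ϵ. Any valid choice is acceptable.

δ = min(1, ϵ/17)

Suppose ϵ > 0. We want δ > 0 such that 0 < |s + 1| < δ implies |(2s^3 - 2s^2 - 5s - 5) + 4| < ϵ.
(2s^3 - 2s^2 - 5s - 5) + 4 = 2s^3 - 2s^2 - 5s - 1 = (s + 1)(2s^2 - 4s - 1).
So |(2s^3 - 2s^2 - 5s - 5) + 4| = |s + 1|·|2s^2 - 4s - 1|.
Require δ ≤ 1. Then |s + 1| < 1 gives |s| < 2, and by the triangle inequality |2s^2 - 4s - 1| ≤ 2·2^2 + 4·2 + 1 = 17.
Hence |(2s^3 - 2s^2 - 5s - 5) + 4| ≤ 17|s + 1| < ϵ provided |s + 1| < ϵ/17.
Take δ = min(1, ϵ/17). Then 0 < |s + 1| < δ gives both |s + 1| < 1 and |s + 1| < ϵ/17, so |(2s^3 - 2s^2 - 5s - 5) + 4| < ϵ.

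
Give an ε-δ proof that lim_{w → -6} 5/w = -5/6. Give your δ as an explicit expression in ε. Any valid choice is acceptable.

Let ε > 0 be given. We seek δ > 0 such that 0 < |w + 6| < δ implies |5/w + 5/6| < ε.
|5/w + 5/6| = 5·|-6 − w|/(6·|w|) = 5|w + 6|/(6|w|).
Restrict δ ≤ 3. Then |w + 6| < 3 gives |w| > 3, so 6|w| > 18.
Then |5/w + 5/6| < 5|w + 6|/18, which is < ε when |w + 6| < (18/5)ε.
Take δ = min(3, (18/5)ε). Then 0 < |w + 6| < δ gives both |w + 6| < 3 and |w + 6| < (18/5)ε, so |5/w + 5/6| < ε.

δ = min(3, (18/5)ε)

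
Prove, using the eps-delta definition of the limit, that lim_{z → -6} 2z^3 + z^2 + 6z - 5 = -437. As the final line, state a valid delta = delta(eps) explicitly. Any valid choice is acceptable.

delta = min(2, eps/288)

Fix eps > 0. We want delta > 0 such that 0 < |z + 6| < delta implies |(2z^3 + z^2 + 6z - 5) + 437| < eps.
(2z^3 + z^2 + 6z - 5) + 437 = 2z^3 + z^2 + 6z + 432 = (z + 6)(2z^2 - 11z + 72).
So |(2z^3 + z^2 + 6z - 5) + 437| = |z + 6|·|2z^2 - 11z + 72|.
Require delta ≤ 2. Then |z + 6| < 2 gives |z| < 8, and by the triangle inequality |2z^2 - 11z + 72| ≤ 2·8^2 + 11·8 + 72 = 288.
Hence |(2z^3 + z^2 + 6z - 5) + 437| ≤ 288|z + 6| < eps provided |z + 6| < eps/288.
Take delta = min(2, eps/288). Then 0 < |z + 6| < delta gives both |z + 6| < 2 and |z + 6| < eps/288, so |(2z^3 + z^2 + 6z - 5) + 437| < eps.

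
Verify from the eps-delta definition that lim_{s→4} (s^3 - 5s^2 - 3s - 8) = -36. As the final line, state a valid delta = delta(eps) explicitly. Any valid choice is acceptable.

Fix eps > 0. We want delta > 0 such that 0 < |s − 4| < delta implies |(s^3 - 5s^2 - 3s - 8) + 36| < eps.
(s^3 - 5s^2 - 3s - 8) + 36 = s^3 - 5s^2 - 3s + 28 = (s − 4)(s^2 - s - 7).
So |(s^3 - 5s^2 - 3s - 8) + 36| = |s − 4|·|s^2 - s - 7|.
Assume first that |s − 4| < 1, so |s| < 5. Then |s^2 - s - 7| ≤ 5^2 + 5 + 7 = 37.
Hence |(s^3 - 5s^2 - 3s - 8) + 36| ≤ 37|s − 4| < eps provided |s − 4| < eps/37.
Take delta = min(1, eps/37). Then 0 < |s − 4| < delta gives both |s − 4| < 1 and |s − 4| < eps/37, so |(s^3 - 5s^2 - 3s - 8) + 36| < eps.

delta = min(1, eps/37)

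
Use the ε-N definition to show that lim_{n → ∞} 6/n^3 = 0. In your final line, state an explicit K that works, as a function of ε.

K = (6/ε)^{1/3}

Fix ε > 0. For n ≥ 1, |6/n^3 − 0| = 6/n^3.
6/n^3 < ε ⇔ n^3 > 6/ε ⇔ n > (6/ε)^{1/3}.
Take K = (6/ε)^{1/3}. Then n > K implies 6/n^3 < ε.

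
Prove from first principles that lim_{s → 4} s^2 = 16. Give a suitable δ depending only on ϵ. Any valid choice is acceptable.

Let ϵ > 0 be given. We seek δ > 0 with 0 < |s − 4| < δ ⇒ |s^2 − 16| < ϵ.
Factor: s^2 − 16 = (s − 4)(s + 4), so |s^2 − 16| = |s − 4|·|s + 4|.
Impose δ ≤ 1 so that |s| < 5; then |s + 4| ≤ 9.
Hence |s^2 − 16| ≤ 9|s − 4|, which is < ϵ once |s − 4| < ϵ/9.
Take δ = min(1, ϵ/9). If 0 < |s − 4| < δ then both bounds hold and |s^2 − 16| ≤ 9|s − 4| < 9·(ϵ/9) = ϵ.

δ = min(1, ϵ/9)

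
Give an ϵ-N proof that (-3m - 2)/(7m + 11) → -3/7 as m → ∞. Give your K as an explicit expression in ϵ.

K = (19/49)/ϵ

Let ϵ > 0. For m ≥ 1, |(-3m - 2)/(7m + 11) + 3/7| = |19|/(7(7m + 11)) = 19/(7(7m + 11)).
Since 7m + 11 ≥ 7m for m ≥ 1, this is ≤ 19/(7·7m) = (19/49)/m.
So |(-3m - 2)/(7m + 11) + 3/7| < ϵ whenever m > (19/49)/ϵ.
Take K = (19/49)/ϵ. If m > K then |(-3m - 2)/(7m + 11) + 3/7| ≤ (19/49)/m < ϵ.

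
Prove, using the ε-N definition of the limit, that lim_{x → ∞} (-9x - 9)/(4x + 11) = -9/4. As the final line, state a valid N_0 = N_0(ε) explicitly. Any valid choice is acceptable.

N_0 = (63/16)/ε

Suppose ε > 0. We seek N_0 > 0 such that x > N_0 implies |(-9x - 9)/(4x + 11) + 9/4| < ε.
(-9x - 9)/(4x + 11) + 9/4 = (4(-9x - 9) − (-9)(4x + 11)) / (4(4x + 11)) = 63/(4(4x + 11)).
For x > 0 we have 4x + 11 > 4x, so |(-9x - 9)/(4x + 11) + 9/4| = 63/(4(4x + 11)) < 63/(4·4x) = (63/16)/x.
Thus |(-9x - 9)/(4x + 11) + 9/4| < ε whenever x > (63/16)/ε.
Take N_0 = (63/16)/ε. If x > N_0 then |(-9x - 9)/(4x + 11) + 9/4| < (63/16)/x < ε.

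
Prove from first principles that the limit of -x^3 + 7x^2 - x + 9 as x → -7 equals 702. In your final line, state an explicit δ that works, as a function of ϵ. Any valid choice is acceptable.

Fix ϵ > 0. We want δ > 0 such that 0 < |x + 7| < δ implies |(-x^3 + 7x^2 - x + 9) − 702| < ϵ.
(-x^3 + 7x^2 - x + 9) − 702 = -x^3 + 7x^2 - x - 693 = (x + 7)(-x^2 + 14x - 99).
So |(-x^3 + 7x^2 - x + 9) − 702| = |x + 7|·|-x^2 + 14x - 99|.
Assume first that |x + 7| < 2, so |x| < 9. Then |-x^2 + 14x - 99| ≤ 9^2 + 14·9 + 99 = 306.
Hence |(-x^3 + 7x^2 - x + 9) − 702| ≤ 306|x + 7| < ϵ provided |x + 7| < ϵ/306.
Choosing δ = min(2, ϵ/306) ensures both conditions, hence |(-x^3 + 7x^2 - x + 9) − 702| < ϵ.

δ = min(2, ϵ/306)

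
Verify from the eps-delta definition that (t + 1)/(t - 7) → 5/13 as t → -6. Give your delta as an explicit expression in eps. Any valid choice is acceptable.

delta = min(13/2, (169/16)eps)

Let eps > 0 be given. We want delta > 0 with 0 < |t + 6| < delta ⇒ |(t + 1)/(t - 7) − (5/13)| < eps.
Combining over a common denominator, (t + 1)/(t - 7) − (5/13) = [(t + 1)·(-13) − (-5)·(t - 7)] / [(-13)·(t - 7)] = -8(t + 6) / ((-13)(t - 7)).
So |(t + 1)/(t - 7) − (5/13)| = 8|t + 6| / (13·|t − 7|).
Require delta ≤ 13/2, so |t − 7| ≥ |-13| − |t + 6| > 13 − 13/2 = 13/2.
Hence |(t + 1)/(t - 7) − (5/13)| < 8|t + 6|/(13·(13/2)) = (16/169)|t + 6|, which is < eps once |t + 6| < (169/16)eps.
Take delta = min(13/2, (169/16)eps). Then 0 < |t + 6| < delta forces both bounds, so |(t + 1)/(t - 7) − (5/13)| < eps.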